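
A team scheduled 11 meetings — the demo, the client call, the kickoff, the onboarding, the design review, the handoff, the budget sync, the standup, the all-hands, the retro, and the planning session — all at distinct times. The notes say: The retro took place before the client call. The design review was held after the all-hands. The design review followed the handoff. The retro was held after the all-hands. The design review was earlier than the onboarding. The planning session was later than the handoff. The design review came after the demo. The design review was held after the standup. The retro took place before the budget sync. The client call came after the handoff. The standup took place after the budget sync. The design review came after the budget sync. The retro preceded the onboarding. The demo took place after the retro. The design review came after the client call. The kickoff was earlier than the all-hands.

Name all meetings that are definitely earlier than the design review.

Directly stated before the design review: the all-hands, the budget sync, the client call, the demo, the handoff, and the standup.
The kickoff reaches the design review via the kickoff → the all-hands → the design review.
The retro reaches the design review via the retro → the budget sync → the design review.
No chain forces the planning session (or any of the others) ahead of the design review.

the all-hands, the budget sync, the client call, the demo, the handoff, the kickoff, the retro, the standup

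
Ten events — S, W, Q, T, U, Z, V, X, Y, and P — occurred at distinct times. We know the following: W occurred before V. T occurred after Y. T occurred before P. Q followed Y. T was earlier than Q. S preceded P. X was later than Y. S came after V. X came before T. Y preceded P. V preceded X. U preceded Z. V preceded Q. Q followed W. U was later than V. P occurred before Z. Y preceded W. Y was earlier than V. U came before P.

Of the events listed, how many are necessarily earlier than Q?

Directly stated before Q: T, V, W, and Y.
X reaches Q via X → T → Q.
That's T, V, W, X, and Y — 5 in all.

5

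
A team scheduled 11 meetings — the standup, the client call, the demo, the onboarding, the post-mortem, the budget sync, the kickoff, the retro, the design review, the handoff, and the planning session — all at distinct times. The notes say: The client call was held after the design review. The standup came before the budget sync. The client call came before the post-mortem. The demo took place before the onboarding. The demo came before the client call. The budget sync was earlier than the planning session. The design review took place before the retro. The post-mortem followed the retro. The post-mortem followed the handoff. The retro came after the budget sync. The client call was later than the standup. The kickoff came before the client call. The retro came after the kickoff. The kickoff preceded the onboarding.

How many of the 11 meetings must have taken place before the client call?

Directly stated before the client call: the demo, the design review, the kickoff, and the standup.
No chain forces the retro (or any of the others) ahead of the client call.
That's the demo, the design review, the kickoff, and the standup — 4 in all.

4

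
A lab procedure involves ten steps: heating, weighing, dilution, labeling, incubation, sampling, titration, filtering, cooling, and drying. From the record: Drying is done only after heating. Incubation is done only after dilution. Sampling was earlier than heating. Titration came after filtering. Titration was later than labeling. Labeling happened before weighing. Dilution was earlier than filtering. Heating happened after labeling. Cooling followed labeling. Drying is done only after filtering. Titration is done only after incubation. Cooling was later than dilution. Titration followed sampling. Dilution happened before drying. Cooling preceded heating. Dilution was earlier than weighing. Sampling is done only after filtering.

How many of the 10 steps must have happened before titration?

5

Directly stated before titration: filtering, incubation, labeling, and sampling.
Dilution reaches titration via dilution → incubation → titration.
No chain forces weighing (or any of the others) ahead of titration.
That's dilution, filtering, incubation, labeling, and sampling — 5 in all.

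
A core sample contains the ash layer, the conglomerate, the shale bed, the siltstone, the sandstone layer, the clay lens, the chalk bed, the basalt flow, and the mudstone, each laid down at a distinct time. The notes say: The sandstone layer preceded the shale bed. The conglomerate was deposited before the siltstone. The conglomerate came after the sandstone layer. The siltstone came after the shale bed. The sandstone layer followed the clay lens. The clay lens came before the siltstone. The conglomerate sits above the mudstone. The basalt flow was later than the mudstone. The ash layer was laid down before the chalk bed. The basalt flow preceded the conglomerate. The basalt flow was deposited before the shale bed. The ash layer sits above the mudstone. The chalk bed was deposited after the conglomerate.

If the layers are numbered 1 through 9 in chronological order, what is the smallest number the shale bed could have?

The basalt flow, the clay lens, the mudstone, and the sandstone layer must all come before the shale bed — 4 forced predecessors.
Nothing else is forced ahead of the shale bed, so its earliest slot is position 4 + 1 = 5.

5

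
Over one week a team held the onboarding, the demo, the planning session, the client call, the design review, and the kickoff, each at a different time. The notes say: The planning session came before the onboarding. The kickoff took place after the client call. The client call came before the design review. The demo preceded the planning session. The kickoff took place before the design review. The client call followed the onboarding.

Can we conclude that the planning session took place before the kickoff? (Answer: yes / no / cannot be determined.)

yes

Chain the constraints: the planning session → the onboarding → the client call → the kickoff. Each link is directly stated, so the planning session comes before the kickoff.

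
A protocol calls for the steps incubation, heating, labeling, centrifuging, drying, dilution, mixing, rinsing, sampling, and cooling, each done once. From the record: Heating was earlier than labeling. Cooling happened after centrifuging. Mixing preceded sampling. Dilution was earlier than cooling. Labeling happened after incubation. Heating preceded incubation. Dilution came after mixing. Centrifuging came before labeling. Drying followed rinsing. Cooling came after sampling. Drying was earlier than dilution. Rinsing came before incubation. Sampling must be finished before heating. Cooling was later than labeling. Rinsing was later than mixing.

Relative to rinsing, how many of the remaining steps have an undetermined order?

3

Forced before rinsing: mixing; forced after rinsing: cooling, dilution, drying, incubation, and labeling.
That leaves centrifuging, heating, and sampling with no forced order relative to rinsing — 3.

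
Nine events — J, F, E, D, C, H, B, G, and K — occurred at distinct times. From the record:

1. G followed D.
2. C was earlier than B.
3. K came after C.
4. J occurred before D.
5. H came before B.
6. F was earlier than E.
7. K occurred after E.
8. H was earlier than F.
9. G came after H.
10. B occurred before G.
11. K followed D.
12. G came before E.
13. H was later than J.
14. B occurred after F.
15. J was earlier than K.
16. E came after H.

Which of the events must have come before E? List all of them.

B, C, D, F, G, H, J

Directly stated before E: F, G, and H.
B reaches E via B → G → E.
C reaches E via C → B → G → E.
D reaches E via D → G → E.
Likewise J reaches E by chaining the stated constraints.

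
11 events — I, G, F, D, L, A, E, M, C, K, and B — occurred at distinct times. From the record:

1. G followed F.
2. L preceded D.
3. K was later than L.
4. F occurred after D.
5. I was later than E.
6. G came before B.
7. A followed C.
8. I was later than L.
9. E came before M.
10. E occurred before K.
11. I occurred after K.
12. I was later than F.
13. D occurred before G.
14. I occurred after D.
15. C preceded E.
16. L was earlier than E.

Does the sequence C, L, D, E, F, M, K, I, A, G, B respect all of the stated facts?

yes

Check each stated constraint against the proposed order — e.g. D is ahead of G; C is ahead of A. Every pair is in the required order; nothing is violated.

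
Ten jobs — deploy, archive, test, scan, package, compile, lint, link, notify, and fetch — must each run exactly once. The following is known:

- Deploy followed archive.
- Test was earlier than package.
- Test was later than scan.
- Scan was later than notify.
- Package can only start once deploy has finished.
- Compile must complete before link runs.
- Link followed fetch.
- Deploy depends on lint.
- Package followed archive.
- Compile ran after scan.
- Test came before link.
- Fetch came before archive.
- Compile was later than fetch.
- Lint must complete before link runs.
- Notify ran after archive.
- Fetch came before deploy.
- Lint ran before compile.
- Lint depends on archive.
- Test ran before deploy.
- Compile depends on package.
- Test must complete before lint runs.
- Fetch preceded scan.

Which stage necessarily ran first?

Fetch has a chain of constraints placing it before every other stage, so fetch must be first.

fetch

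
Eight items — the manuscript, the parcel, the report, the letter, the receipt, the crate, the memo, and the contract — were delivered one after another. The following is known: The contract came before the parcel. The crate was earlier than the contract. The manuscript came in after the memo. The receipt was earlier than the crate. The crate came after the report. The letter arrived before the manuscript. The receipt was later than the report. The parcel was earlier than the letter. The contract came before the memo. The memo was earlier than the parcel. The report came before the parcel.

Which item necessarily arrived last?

the manuscript

Every other item has a chain of constraints placing it before the manuscript, so the manuscript is last.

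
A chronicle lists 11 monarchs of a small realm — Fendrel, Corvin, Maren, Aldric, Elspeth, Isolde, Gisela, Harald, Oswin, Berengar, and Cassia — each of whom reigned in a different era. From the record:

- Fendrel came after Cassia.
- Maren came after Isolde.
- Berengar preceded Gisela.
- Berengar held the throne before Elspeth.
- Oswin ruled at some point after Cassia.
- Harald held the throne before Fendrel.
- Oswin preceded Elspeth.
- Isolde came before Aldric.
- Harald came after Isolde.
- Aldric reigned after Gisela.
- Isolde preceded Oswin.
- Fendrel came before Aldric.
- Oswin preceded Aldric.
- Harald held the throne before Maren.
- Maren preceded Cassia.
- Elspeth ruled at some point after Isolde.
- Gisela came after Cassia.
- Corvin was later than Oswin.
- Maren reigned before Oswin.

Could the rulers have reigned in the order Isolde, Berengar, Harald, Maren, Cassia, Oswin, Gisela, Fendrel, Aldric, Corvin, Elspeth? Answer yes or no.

Check each stated constraint against the proposed order — e.g. Berengar is ahead of Elspeth; Isolde is ahead of Elspeth. Every pair is in the required order; nothing is violated.

yes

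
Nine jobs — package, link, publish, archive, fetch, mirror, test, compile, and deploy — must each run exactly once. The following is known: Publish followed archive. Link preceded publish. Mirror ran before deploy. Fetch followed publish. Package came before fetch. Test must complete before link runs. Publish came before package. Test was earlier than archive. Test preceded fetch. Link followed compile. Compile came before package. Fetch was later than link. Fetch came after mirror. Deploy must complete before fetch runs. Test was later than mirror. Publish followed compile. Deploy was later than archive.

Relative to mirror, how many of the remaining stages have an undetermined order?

Forced after mirror: archive, deploy, fetch, link, package, publish, and test.
That leaves compile with no forced order relative to mirror — 1.

1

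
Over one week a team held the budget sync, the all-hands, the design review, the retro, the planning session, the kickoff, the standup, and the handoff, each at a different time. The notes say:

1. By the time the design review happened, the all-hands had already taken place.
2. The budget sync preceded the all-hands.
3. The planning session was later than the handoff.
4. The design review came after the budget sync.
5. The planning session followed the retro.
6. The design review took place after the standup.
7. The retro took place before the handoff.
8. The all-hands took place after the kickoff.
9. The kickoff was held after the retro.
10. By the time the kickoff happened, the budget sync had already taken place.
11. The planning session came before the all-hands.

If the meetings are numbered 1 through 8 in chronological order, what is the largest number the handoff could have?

The handoff must come before the all-hands, the design review, and the planning session — 3 meetings forced after it.
Everything else can be placed before the handoff in some valid order, so the handoff can sit as late as position 8 − 3 = 5.

5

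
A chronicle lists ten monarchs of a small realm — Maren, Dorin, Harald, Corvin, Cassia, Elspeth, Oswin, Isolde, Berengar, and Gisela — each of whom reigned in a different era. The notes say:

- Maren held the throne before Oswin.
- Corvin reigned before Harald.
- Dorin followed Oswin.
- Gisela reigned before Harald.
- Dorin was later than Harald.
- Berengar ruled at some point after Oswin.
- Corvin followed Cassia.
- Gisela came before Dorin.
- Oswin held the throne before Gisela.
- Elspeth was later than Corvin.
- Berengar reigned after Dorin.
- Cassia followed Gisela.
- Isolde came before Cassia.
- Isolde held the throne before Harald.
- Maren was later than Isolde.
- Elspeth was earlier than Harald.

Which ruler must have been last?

Every other ruler has a chain of constraints placing them before Berengar, so Berengar is last.

Berengar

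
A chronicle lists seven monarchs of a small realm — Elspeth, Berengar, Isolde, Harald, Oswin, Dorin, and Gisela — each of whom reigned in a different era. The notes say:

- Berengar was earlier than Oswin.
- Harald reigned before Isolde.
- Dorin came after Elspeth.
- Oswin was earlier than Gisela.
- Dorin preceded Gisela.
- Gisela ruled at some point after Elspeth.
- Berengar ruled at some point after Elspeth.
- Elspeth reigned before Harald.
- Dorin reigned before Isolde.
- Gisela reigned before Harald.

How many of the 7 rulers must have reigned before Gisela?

Directly stated before Gisela: Dorin, Elspeth, and Oswin.
Berengar reaches Gisela via Berengar → Oswin → Gisela.
That's Berengar, Dorin, Elspeth, and Oswin — 4 in all.

4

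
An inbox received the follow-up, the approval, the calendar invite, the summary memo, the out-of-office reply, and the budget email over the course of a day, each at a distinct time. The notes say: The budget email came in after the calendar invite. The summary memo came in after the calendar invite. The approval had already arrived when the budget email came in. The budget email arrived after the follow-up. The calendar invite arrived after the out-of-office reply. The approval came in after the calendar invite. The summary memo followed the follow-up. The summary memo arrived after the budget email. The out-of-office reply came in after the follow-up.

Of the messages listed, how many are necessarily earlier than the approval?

Directly stated before the approval: the calendar invite.
The follow-up reaches the approval via the follow-up → the out-of-office reply → the calendar invite → the approval.
The out-of-office reply reaches the approval via the out-of-office reply → the calendar invite → the approval.
That's the calendar invite, the follow-up, and the out-of-office reply — 3 in all.

3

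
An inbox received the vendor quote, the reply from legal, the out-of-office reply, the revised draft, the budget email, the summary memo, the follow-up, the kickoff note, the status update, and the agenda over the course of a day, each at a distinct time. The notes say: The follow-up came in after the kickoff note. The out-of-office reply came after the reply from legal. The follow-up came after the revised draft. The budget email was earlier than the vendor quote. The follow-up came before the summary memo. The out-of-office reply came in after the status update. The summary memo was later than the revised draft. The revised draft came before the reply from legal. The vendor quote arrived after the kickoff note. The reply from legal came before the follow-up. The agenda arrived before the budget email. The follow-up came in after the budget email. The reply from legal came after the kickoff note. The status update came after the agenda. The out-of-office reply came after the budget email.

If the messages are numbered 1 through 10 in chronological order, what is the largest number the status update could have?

The status update must come before the out-of-office reply — 1 message forced after it.
Everything else can be placed before the status update in some valid order, so the status update can sit as late as position 10 − 1 = 9.

9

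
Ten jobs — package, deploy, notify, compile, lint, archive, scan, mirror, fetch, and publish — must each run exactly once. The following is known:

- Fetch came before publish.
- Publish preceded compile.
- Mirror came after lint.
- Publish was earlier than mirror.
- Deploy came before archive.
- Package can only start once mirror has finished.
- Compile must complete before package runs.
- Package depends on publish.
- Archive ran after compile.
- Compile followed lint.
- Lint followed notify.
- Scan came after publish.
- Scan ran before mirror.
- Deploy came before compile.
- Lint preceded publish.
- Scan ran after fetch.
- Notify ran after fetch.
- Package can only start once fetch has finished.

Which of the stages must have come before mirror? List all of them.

Directly stated before mirror: lint, publish, and scan.
Fetch reaches mirror via fetch → publish → mirror.
Notify reaches mirror via notify → lint → mirror.

fetch, lint, notify, publish, scan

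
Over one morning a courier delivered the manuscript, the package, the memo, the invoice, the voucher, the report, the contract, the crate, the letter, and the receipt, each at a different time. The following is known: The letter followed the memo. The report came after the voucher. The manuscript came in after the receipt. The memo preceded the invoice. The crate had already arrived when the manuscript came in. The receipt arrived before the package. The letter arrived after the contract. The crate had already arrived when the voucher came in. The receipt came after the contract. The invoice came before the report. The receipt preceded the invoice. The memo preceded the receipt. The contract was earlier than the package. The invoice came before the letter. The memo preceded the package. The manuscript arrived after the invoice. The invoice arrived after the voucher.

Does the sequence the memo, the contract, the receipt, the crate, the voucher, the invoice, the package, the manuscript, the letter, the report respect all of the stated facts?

yes

Check each stated constraint against the proposed order — e.g. the contract is ahead of the letter; the memo is ahead of the letter. Every pair is in the required order; nothing is violated.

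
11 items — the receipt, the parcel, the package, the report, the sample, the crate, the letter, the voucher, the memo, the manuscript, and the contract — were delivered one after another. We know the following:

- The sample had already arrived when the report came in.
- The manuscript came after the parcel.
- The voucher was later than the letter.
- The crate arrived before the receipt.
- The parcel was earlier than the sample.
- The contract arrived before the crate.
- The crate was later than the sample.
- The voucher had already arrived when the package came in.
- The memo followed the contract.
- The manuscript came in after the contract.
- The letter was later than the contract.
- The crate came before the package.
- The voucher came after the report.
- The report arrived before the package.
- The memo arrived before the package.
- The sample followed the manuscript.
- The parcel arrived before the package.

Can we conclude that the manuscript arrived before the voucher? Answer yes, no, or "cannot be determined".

Chain the constraints: the manuscript → the sample → the report → the voucher. Each link is directly stated, so the manuscript comes before the voucher.

yes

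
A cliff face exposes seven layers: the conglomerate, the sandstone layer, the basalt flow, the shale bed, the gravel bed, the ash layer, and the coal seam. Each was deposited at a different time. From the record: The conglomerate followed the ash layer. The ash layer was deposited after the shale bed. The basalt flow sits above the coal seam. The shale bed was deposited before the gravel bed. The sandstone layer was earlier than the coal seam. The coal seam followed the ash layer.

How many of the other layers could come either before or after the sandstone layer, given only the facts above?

4

Forced after the sandstone layer: the basalt flow and the coal seam.
That leaves the ash layer, the conglomerate, the gravel bed, and the shale bed with no forced order relative to the sandstone layer — 4.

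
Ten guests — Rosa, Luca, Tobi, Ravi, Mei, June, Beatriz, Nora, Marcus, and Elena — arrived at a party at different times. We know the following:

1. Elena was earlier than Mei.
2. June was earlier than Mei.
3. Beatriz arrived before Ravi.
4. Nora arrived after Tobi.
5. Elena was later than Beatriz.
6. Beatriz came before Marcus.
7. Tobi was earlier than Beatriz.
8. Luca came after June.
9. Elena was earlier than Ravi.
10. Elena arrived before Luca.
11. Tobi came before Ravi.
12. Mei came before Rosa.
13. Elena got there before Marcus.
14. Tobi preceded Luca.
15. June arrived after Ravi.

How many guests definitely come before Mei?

Directly stated before Mei: Elena and June.
Beatriz reaches Mei via Beatriz → Elena → Mei.
Ravi reaches Mei via Ravi → June → Mei.
Tobi reaches Mei via Tobi → Beatriz → Elena → Mei.
No chain forces Marcus (or any of the others) ahead of Mei.
That's Beatriz, Elena, June, Ravi, and Tobi — 5 in all.

5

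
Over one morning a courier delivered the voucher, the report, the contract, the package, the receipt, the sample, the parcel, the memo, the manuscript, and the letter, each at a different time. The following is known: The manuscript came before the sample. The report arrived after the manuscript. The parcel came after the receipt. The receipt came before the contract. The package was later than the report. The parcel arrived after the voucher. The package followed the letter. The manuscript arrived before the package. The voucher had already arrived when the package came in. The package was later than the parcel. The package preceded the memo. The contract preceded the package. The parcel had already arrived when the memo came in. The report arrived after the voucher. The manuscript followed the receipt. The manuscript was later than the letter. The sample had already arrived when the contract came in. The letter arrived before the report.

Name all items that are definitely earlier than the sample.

Directly stated before the sample: the manuscript.
The letter reaches the sample via the letter → the manuscript → the sample.
The receipt reaches the sample via the receipt → the manuscript → the sample.

the letter, the manuscript, the receipt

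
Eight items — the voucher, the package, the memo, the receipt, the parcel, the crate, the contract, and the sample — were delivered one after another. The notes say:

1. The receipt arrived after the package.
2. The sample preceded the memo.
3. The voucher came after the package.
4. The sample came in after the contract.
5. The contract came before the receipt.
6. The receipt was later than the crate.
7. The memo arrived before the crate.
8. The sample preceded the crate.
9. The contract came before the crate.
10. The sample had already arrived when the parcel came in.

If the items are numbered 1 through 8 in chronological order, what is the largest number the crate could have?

The crate must come before the receipt — 1 item forced after it.
Everything else can be placed before the crate in some valid order, so the crate can sit as late as position 8 − 1 = 7.

7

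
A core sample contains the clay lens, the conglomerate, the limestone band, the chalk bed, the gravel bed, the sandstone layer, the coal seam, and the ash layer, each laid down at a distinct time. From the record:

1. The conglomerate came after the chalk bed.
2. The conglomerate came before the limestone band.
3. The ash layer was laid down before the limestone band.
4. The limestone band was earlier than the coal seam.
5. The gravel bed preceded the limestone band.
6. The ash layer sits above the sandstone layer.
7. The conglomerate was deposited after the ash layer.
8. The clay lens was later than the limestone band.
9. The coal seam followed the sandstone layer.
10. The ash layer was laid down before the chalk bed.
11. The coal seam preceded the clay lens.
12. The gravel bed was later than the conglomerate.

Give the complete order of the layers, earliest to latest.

The constraints fix every adjacent pair, so only one ordering works:
the sandstone layer → the ash layer → the chalk bed → the conglomerate → the gravel bed → the limestone band → the coal seam → the clay lens.

the sandstone layer, the ash layer, the chalk bed, the conglomerate, the gravel bed, the limestone band, the coal seam, the clay lens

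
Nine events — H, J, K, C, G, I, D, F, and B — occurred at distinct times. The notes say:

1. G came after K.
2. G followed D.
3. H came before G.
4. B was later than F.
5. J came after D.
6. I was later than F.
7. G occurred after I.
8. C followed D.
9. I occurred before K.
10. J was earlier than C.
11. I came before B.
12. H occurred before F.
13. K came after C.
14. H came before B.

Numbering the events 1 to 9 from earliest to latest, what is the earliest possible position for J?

2

D must come before J — 1 forced predecessor.
Nothing else is forced ahead of J, so its earliest slot is position 1 + 1 = 2.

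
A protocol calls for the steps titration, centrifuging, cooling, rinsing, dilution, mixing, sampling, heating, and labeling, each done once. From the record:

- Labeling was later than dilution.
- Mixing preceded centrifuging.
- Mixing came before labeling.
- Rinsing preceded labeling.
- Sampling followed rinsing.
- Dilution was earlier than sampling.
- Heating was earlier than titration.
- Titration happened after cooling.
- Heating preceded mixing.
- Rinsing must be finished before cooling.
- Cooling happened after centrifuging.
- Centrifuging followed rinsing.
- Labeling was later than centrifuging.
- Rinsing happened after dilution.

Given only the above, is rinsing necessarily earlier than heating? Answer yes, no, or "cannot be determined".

cannot be determined

No chain of stated constraints runs from rinsing to heating, and none runs from heating to rinsing either.
So the relative order of rinsing and heating is not fixed by the given facts.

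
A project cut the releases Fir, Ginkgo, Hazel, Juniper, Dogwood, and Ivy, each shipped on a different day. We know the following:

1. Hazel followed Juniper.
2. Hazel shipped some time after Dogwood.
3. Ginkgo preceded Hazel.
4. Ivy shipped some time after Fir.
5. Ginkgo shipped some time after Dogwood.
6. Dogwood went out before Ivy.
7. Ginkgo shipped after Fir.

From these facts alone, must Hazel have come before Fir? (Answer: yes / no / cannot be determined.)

Tracing the constraints gives Fir → Ginkgo → Hazel, so Fir must come before Hazel.
That means Hazel cannot be before Fir.

no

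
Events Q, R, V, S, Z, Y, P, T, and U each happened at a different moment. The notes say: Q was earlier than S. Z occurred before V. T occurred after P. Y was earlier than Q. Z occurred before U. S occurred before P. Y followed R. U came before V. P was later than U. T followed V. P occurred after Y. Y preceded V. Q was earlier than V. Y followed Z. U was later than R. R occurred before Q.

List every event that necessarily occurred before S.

Q, R, Y, Z

Directly stated before S: Q.
R reaches S via R → Q → S.
Y reaches S via Y → Q → S.
Z reaches S via Z → Y → Q → S.
No chain forces T (or any of the others) ahead of S.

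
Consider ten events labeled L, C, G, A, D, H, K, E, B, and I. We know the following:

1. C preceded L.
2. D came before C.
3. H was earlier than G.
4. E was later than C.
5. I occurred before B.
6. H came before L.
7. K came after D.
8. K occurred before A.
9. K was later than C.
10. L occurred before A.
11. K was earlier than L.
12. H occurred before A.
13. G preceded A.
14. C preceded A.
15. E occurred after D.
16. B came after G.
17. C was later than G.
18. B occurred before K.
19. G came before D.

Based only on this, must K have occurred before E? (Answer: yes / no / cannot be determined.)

cannot be determined

No chain of stated constraints runs from K to E, and none runs from E to K either.
So the relative order of K and E is not fixed by the given facts.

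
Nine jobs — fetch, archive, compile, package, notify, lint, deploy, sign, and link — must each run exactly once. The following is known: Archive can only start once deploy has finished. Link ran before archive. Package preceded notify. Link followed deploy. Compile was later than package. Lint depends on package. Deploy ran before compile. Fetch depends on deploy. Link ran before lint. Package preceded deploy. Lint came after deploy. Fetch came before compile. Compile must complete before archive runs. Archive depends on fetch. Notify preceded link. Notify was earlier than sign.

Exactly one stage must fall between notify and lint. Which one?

Tracing the constraints gives notify → link → lint, so link sits after notify and before lint.
No other stage is forced both after notify and before lint.

link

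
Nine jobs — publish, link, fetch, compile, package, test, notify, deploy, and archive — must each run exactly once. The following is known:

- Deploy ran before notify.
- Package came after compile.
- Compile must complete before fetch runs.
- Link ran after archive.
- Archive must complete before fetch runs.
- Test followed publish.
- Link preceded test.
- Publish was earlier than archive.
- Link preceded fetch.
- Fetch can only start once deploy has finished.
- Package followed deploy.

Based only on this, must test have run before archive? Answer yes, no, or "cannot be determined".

no

Tracing the constraints gives archive → link → test, so archive must come before test.
That means test cannot be before archive.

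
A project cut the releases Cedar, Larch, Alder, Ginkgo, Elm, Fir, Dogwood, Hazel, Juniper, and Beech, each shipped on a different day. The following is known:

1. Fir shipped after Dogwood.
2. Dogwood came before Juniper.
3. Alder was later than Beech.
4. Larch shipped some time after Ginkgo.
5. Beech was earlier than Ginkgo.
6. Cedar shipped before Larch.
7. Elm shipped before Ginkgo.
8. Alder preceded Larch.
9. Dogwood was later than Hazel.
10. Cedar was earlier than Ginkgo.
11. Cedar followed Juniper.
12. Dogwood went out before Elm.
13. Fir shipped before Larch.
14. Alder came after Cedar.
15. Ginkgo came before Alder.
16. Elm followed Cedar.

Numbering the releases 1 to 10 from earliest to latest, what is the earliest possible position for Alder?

8

Beech, Cedar, Dogwood, Elm, Ginkgo, Hazel, and Juniper must all come before Alder — 7 forced predecessors.
Nothing else is forced ahead of Alder, so its earliest slot is position 7 + 1 = 8.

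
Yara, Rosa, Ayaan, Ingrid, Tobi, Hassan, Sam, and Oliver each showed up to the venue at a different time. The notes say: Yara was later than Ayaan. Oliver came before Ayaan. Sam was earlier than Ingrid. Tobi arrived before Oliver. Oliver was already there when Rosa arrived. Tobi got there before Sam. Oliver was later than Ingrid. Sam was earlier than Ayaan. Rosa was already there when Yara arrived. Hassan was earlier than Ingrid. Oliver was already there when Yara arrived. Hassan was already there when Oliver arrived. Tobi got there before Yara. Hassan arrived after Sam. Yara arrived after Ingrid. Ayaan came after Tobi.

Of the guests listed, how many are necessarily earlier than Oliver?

Directly stated before Oliver: Hassan, Ingrid, and Tobi.
Sam reaches Oliver via Sam → Hassan → Oliver.
That's Hassan, Ingrid, Sam, and Tobi — 4 in all.

4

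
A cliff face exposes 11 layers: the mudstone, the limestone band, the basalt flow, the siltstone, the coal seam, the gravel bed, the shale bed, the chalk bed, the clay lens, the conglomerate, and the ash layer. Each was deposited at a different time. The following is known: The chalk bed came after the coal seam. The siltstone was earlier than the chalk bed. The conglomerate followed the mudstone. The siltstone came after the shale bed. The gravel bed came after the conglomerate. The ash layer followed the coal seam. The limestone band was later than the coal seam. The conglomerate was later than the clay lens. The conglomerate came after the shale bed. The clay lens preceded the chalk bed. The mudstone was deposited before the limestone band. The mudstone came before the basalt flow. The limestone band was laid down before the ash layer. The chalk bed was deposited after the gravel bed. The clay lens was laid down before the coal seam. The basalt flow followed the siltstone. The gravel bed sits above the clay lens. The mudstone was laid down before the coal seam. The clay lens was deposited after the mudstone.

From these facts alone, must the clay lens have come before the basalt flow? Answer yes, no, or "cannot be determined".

No chain of stated constraints runs from the clay lens to the basalt flow, and none runs from the basalt flow to the clay lens either.
So the relative order of the clay lens and the basalt flow is not fixed by the given facts.

cannot be determined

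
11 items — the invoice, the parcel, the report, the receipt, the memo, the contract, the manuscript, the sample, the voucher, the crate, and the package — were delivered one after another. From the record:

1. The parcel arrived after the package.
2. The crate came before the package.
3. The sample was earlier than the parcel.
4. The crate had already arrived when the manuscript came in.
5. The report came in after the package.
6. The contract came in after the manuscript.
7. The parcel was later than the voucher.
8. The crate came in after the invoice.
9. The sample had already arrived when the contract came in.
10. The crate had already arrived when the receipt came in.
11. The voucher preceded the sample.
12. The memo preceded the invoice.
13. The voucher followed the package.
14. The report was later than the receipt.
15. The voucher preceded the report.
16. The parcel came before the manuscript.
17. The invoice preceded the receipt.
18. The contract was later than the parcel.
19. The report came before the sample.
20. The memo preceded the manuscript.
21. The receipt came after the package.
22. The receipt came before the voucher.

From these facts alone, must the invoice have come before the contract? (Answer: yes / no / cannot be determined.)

yes

Chain the constraints: the invoice → the crate → the manuscript → the contract. Each link is directly stated, so the invoice comes before the contract.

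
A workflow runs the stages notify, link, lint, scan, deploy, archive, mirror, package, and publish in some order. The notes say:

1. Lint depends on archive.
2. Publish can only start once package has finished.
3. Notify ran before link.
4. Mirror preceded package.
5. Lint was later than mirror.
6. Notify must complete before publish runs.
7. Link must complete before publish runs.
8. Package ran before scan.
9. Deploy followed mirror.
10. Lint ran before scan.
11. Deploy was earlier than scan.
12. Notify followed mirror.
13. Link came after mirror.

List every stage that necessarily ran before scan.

Directly stated before scan: deploy, lint, and package.
Archive reaches scan via archive → lint → scan.
Mirror reaches scan via mirror → deploy → scan.

archive, deploy, lint, mirror, package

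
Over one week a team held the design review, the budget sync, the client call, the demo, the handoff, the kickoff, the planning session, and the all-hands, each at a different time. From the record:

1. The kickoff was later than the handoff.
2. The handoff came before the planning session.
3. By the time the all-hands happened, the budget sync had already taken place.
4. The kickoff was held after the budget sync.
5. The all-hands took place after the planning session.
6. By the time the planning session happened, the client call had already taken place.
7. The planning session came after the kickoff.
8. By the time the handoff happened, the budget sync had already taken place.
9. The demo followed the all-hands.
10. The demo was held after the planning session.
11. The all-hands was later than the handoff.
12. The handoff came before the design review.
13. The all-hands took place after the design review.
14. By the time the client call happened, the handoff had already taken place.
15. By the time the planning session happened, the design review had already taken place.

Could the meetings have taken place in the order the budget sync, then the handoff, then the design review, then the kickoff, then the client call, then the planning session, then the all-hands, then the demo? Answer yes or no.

yes

Check each stated constraint against the proposed order — e.g. the handoff is ahead of the all-hands; the budget sync is ahead of the all-hands. Every pair is in the required order; nothing is violated.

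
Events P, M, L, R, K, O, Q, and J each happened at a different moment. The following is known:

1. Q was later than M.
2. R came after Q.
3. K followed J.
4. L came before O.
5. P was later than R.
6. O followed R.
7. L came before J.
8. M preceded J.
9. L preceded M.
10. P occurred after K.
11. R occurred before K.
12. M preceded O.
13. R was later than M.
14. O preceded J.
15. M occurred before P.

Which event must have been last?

P

Every other event has a chain of constraints placing it before P, so P is last.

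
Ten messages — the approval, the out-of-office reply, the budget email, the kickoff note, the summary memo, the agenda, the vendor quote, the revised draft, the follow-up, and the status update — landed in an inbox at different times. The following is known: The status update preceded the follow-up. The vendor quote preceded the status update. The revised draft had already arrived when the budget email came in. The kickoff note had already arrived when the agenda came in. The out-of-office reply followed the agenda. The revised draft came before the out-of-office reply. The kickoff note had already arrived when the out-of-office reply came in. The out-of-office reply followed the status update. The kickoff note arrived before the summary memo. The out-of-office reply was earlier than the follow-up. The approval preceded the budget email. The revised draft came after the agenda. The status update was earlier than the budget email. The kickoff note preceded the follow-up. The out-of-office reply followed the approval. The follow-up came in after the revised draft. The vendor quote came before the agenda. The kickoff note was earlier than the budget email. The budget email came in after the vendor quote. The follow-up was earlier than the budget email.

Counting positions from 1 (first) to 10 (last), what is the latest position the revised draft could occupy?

7

The revised draft must come before the budget email, the follow-up, and the out-of-office reply — 3 messages forced after it.
Everything else can be placed before the revised draft in some valid order, so the revised draft can sit as late as position 10 − 3 = 7.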